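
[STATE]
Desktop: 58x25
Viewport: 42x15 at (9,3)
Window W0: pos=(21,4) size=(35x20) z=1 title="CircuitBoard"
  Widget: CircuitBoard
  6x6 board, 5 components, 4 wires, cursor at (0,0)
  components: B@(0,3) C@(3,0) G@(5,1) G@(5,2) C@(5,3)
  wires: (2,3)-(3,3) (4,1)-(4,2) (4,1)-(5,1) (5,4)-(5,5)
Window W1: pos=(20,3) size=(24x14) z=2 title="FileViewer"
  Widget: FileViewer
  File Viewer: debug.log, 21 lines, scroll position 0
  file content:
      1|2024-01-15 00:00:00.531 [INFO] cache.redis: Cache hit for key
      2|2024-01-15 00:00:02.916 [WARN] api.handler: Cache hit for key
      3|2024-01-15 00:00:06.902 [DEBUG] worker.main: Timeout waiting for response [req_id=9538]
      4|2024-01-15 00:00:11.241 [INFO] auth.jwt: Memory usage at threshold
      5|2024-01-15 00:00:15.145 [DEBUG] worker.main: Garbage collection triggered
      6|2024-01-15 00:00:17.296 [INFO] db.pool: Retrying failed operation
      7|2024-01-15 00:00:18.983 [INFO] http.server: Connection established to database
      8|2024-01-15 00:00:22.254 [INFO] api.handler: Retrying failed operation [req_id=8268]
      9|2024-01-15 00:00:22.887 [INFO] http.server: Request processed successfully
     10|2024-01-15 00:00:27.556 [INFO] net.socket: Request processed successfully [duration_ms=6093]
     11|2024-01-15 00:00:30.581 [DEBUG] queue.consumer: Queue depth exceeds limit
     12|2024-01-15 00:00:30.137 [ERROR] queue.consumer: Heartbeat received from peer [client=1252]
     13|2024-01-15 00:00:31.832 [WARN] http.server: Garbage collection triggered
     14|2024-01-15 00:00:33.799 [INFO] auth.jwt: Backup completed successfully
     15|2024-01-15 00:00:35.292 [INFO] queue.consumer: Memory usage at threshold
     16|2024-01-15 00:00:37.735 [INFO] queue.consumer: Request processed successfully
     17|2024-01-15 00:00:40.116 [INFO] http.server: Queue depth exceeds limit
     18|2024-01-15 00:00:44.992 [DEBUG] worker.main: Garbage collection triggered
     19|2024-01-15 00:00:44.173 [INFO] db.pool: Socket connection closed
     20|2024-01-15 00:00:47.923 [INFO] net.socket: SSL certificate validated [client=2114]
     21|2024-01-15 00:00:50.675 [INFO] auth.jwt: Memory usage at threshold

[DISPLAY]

           ┏━━━━━━━━━━━━━━━━━━━━━━┓       
           ┃ FileViewer           ┃━━━━━━━
           ┠──────────────────────┨       
           ┃2024-01-15 00:00:00.5▲┃───────
           ┃2024-01-15 00:00:02.9█┃       
           ┃2024-01-15 00:00:06.9░┃       
           ┃2024-01-15 00:00:11.2░┃       
           ┃2024-01-15 00:00:15.1░┃       
           ┃2024-01-15 00:00:17.2░┃       
           ┃2024-01-15 00:00:18.9░┃       
           ┃2024-01-15 00:00:22.2░┃       
           ┃2024-01-15 00:00:22.8░┃       
           ┃2024-01-15 00:00:27.5▼┃       
           ┗━━━━━━━━━━━━━━━━━━━━━━┛       
            ┃        │                    


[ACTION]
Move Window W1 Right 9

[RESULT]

                    ┏━━━━━━━━━━━━━━━━━━━━━
            ┏━━━━━━━┃ FileViewer          
            ┃ Circui┠─────────────────────
            ┠───────┃2024-01-15 00:00:00.5
            ┃   0 1 ┃2024-01-15 00:00:02.9
            ┃0  [.] ┃2024-01-15 00:00:06.9
            ┃       ┃2024-01-15 00:00:11.2
            ┃1      ┃2024-01-15 00:00:15.1
            ┃       ┃2024-01-15 00:00:17.2
            ┃2      ┃2024-01-15 00:00:18.9
            ┃       ┃2024-01-15 00:00:22.2
            ┃3   C  ┃2024-01-15 00:00:22.8
            ┃       ┃2024-01-15 00:00:27.5
            ┃4      ┗━━━━━━━━━━━━━━━━━━━━━
            ┃        │                    


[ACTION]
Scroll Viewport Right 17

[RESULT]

             ┏━━━━━━━━━━━━━━━━━━━━━━┓     
     ┏━━━━━━━┃ FileViewer           ┃━━┓  
     ┃ Circui┠──────────────────────┨  ┃  
     ┠───────┃2024-01-15 00:00:00.5▲┃──┨  
     ┃   0 1 ┃2024-01-15 00:00:02.9█┃  ┃  
     ┃0  [.] ┃2024-01-15 00:00:06.9░┃  ┃  
     ┃       ┃2024-01-15 00:00:11.2░┃  ┃  
     ┃1      ┃2024-01-15 00:00:15.1░┃  ┃  
     ┃       ┃2024-01-15 00:00:17.2░┃  ┃  
     ┃2      ┃2024-01-15 00:00:18.9░┃  ┃  
     ┃       ┃2024-01-15 00:00:22.2░┃  ┃  
     ┃3   C  ┃2024-01-15 00:00:22.8░┃  ┃  
     ┃       ┃2024-01-15 00:00:27.5▼┃  ┃  
     ┃4      ┗━━━━━━━━━━━━━━━━━━━━━━┛  ┃  
     ┃        │                        ┃  


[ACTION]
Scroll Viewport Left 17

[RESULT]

                             ┏━━━━━━━━━━━━
                     ┏━━━━━━━┃ FileViewer 
                     ┃ Circui┠────────────
                     ┠───────┃2024-01-15 0
                     ┃   0 1 ┃2024-01-15 0
                     ┃0  [.] ┃2024-01-15 0
                     ┃       ┃2024-01-15 0
                     ┃1      ┃2024-01-15 0
                     ┃       ┃2024-01-15 0
                     ┃2      ┃2024-01-15 0
                     ┃       ┃2024-01-15 0
                     ┃3   C  ┃2024-01-15 0
                     ┃       ┃2024-01-15 0
                     ┃4      ┗━━━━━━━━━━━━
                     ┃        │           


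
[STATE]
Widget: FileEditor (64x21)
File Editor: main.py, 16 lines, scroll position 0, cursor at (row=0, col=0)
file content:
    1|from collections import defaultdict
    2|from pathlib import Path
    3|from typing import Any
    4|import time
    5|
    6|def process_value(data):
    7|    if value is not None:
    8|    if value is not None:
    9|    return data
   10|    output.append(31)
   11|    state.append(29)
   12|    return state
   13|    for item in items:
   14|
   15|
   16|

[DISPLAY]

█rom collections import defaultdict                            ▲
from pathlib import Path                                       █
from typing import Any                                         ░
import time                                                    ░
                                                               ░
def process_value(data):                                       ░
    if value is not None:                                      ░
    if value is not None:                                      ░
    return data                                                ░
    output.append(31)                                          ░
    state.append(29)                                           ░
    return state                                               ░
    for item in items:                                         ░
                                                               ░
                                                               ░
                                                               ░
                                                               ░
                                                               ░
                                                               ░
                                                               ░
                                                               ▼


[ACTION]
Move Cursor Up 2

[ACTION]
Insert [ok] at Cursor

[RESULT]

ok█rom collections import defaultdict                          ▲
from pathlib import Path                                       █
from typing import Any                                         ░
import time                                                    ░
                                                               ░
def process_value(data):                                       ░
    if value is not None:                                      ░
    if value is not None:                                      ░
    return data                                                ░
    output.append(31)                                          ░
    state.append(29)                                           ░
    return state                                               ░
    for item in items:                                         ░
                                                               ░
                                                               ░
                                                               ░
                                                               ░
                                                               ░
                                                               ░
                                                               ░
                                                               ▼


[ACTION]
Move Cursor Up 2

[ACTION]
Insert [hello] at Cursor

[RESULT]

okhello█rom collections import defaultdict                     ▲
from pathlib import Path                                       █
from typing import Any                                         ░
import time                                                    ░
                                                               ░
def process_value(data):                                       ░
    if value is not None:                                      ░
    if value is not None:                                      ░
    return data                                                ░
    output.append(31)                                          ░
    state.append(29)                                           ░
    return state                                               ░
    for item in items:                                         ░
                                                               ░
                                                               ░
                                                               ░
                                                               ░
                                                               ░
                                                               ░
                                                               ░
                                                               ▼


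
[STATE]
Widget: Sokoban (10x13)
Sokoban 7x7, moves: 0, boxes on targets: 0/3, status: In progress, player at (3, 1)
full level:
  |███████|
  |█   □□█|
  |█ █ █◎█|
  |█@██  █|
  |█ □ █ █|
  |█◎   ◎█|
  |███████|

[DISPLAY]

███████   
█   □□█   
█ █ █◎█   
█@██  █   
█ □ █ █   
█◎   ◎█   
███████   
Moves: 0  
          
          
          
          
          


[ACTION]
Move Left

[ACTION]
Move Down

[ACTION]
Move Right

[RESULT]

███████   
█   □□█   
█ █ █◎█   
█ ██  █   
█ @□█ █   
█◎   ◎█   
███████   
Moves: 2  
          
          
          
          
          


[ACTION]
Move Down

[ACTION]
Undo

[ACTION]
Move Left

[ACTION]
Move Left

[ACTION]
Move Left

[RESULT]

███████   
█   □□█   
█ █ █◎█   
█ ██  █   
█@ □█ █   
█◎   ◎█   
███████   
Moves: 3  
          
          
          
          
          


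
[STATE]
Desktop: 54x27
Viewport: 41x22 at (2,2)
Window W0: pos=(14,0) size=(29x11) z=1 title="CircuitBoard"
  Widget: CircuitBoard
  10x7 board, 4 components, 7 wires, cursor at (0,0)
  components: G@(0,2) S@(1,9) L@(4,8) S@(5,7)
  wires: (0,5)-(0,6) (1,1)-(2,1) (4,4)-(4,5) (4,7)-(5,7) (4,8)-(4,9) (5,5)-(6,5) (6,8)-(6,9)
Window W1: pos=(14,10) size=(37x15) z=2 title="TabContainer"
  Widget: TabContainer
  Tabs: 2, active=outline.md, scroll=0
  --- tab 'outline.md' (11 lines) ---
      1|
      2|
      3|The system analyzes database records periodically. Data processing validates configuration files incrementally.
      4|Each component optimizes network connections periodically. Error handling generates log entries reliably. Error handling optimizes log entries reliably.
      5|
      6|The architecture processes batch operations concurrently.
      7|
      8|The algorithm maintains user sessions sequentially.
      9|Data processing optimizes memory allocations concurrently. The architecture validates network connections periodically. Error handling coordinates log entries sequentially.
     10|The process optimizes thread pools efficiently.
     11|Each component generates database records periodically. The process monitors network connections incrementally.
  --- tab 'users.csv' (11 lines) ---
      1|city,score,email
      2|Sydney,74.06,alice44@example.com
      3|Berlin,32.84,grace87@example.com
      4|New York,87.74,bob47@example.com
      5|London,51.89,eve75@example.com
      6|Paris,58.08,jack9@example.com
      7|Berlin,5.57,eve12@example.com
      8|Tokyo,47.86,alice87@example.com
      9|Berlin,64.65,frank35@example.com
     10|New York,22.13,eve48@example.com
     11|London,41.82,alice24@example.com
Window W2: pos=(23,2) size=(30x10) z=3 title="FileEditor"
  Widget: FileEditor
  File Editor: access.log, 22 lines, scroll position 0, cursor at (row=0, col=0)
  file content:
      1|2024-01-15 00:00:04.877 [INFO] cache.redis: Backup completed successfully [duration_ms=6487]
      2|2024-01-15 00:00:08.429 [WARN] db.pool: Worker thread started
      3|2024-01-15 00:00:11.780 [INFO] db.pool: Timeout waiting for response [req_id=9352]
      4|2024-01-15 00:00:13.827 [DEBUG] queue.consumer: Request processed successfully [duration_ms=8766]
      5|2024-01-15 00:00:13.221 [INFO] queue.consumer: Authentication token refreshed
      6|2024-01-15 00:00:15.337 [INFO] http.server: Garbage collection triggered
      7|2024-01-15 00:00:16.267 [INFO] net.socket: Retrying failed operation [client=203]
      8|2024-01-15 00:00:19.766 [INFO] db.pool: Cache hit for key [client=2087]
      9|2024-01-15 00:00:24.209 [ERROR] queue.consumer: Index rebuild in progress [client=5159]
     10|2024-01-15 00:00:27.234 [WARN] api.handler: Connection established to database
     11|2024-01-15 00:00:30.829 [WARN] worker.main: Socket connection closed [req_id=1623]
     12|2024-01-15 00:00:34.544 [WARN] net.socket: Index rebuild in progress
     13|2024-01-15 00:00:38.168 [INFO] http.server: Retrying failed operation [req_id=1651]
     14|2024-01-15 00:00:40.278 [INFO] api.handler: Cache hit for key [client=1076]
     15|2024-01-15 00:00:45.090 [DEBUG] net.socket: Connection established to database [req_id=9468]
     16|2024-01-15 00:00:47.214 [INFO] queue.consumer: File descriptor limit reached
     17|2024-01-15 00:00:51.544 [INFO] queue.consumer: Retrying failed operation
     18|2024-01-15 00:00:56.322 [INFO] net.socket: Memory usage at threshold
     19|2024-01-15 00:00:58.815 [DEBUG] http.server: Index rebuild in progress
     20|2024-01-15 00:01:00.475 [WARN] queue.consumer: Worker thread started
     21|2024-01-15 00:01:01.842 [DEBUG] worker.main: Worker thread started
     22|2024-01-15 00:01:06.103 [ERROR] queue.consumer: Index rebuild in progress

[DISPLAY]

            ┠────────┏━━━━━━━━━━━━━━━━━━━
            ┃   0 1 2┃ FileEditor        
            ┃0  [.]  ┠───────────────────
            ┃        ┃█024-01-15 00:00:04
            ┃1       ┃2024-01-15 00:00:08
            ┃        ┃2024-01-15 00:00:11
            ┃2       ┃2024-01-15 00:00:13
            ┃        ┃2024-01-15 00:00:13
            ┏━━━━━━━━┃2024-01-15 00:00:15
            ┃ TabCont┗━━━━━━━━━━━━━━━━━━━
            ┠────────────────────────────
            ┃[outline.md]│ users.csv     
            ┃────────────────────────────
            ┃                            
            ┃                            
            ┃The system analyzes database
            ┃Each component optimizes net
            ┃                            
            ┃The architecture processes b
            ┃                            
            ┃The algorithm maintains user
            ┃Data processing optimizes me


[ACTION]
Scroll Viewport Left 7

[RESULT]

              ┠────────┏━━━━━━━━━━━━━━━━━
              ┃   0 1 2┃ FileEditor      
              ┃0  [.]  ┠─────────────────
              ┃        ┃█024-01-15 00:00:
              ┃1       ┃2024-01-15 00:00:
              ┃        ┃2024-01-15 00:00:
              ┃2       ┃2024-01-15 00:00:
              ┃        ┃2024-01-15 00:00:
              ┏━━━━━━━━┃2024-01-15 00:00:
              ┃ TabCont┗━━━━━━━━━━━━━━━━━
              ┠──────────────────────────
              ┃[outline.md]│ users.csv   
              ┃──────────────────────────
              ┃                          
              ┃                          
              ┃The system analyzes databa
              ┃Each component optimizes n
              ┃                          
              ┃The architecture processes
              ┃                          
              ┃The algorithm maintains us
              ┃Data processing optimizes 


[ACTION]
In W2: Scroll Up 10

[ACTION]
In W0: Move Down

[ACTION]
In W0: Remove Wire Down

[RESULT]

              ┠────────┏━━━━━━━━━━━━━━━━━
              ┃   0 1 2┃ FileEditor      
              ┃0       ┠─────────────────
              ┃        ┃█024-01-15 00:00:
              ┃1  [.]  ┃2024-01-15 00:00:
              ┃        ┃2024-01-15 00:00:
              ┃2       ┃2024-01-15 00:00:
              ┃        ┃2024-01-15 00:00:
              ┏━━━━━━━━┃2024-01-15 00:00:
              ┃ TabCont┗━━━━━━━━━━━━━━━━━
              ┠──────────────────────────
              ┃[outline.md]│ users.csv   
              ┃──────────────────────────
              ┃                          
              ┃                          
              ┃The system analyzes databa
              ┃Each component optimizes n
              ┃                          
              ┃The architecture processes
              ┃                          
              ┃The algorithm maintains us
              ┃Data processing optimizes 


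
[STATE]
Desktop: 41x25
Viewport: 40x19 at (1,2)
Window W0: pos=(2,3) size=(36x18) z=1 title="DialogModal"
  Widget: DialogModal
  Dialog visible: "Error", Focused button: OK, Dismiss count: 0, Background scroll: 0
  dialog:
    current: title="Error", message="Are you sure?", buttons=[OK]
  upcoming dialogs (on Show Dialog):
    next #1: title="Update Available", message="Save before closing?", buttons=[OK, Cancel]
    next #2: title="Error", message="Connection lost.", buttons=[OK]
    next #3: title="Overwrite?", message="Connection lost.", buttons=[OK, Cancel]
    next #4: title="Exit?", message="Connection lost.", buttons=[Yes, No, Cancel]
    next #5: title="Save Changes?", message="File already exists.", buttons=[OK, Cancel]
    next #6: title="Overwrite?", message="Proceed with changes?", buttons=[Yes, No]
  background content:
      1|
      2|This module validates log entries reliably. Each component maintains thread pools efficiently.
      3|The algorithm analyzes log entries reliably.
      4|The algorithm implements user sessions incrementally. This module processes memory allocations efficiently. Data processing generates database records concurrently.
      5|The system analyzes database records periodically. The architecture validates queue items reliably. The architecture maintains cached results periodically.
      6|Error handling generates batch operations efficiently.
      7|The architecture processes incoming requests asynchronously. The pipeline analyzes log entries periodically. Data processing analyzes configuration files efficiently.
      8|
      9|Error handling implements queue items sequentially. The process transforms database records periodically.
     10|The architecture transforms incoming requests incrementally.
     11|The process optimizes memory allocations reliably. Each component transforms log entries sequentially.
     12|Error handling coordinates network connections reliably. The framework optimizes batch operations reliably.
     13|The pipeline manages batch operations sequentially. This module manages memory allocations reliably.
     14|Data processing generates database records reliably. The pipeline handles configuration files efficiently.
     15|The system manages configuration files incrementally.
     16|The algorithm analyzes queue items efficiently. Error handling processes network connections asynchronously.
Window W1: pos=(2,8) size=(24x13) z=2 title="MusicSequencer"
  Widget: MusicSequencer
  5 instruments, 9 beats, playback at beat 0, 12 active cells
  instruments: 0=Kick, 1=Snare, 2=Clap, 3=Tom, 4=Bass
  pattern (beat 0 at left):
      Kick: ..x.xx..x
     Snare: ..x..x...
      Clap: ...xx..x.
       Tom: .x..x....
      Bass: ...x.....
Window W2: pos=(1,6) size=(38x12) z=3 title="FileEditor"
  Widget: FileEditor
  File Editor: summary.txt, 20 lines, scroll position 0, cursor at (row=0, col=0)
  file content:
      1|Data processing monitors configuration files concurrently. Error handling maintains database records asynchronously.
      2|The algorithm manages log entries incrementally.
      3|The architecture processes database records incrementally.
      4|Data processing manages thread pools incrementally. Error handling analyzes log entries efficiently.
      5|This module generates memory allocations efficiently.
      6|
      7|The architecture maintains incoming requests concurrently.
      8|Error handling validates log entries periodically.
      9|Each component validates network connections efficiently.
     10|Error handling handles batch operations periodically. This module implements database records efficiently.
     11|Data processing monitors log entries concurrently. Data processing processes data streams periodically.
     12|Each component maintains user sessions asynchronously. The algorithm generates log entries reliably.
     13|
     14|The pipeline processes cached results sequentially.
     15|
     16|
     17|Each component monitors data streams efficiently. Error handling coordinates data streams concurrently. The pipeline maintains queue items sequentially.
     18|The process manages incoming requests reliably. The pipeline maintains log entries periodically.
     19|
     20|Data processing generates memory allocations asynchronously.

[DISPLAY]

                                        
 ┏━━━━━━━━━━━━━━━━━━━━━━━━━━━━━━━━━━┓   
 ┃ DialogModal                      ┃   
 ┠──────────────────────────────────┨   
┏━━━━━━━━━━━━━━━━━━━━━━━━━━━━━━━━━━━━┓  
┃ FileEditor                         ┃  
┠────────────────────────────────────┨  
┃█ata processing monitors configurat▲┃  
┃The algorithm manages log entries i█┃  
┃The architecture processes database░┃  
┃Data processing manages thread pool░┃  
┃This module generates memory alloca░┃  
┃                                   ░┃  
┃The architecture maintains incoming░┃  
┃Error handling validates log entrie▼┃  
┗━━━━━━━━━━━━━━━━━━━━━━━━━━━━━━━━━━━━┛  
 ┃                      ┃tch operati┃   
 ┃                      ┃es database┃   
 ┗━━━━━━━━━━━━━━━━━━━━━━┛━━━━━━━━━━━┛   


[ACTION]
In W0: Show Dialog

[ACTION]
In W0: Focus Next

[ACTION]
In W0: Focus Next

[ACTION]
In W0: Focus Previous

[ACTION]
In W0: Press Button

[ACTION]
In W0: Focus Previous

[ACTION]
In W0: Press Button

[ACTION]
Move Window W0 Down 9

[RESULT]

                                        
                                        
                                        
                                        
┏━━━━━━━━━━━━━━━━━━━━━━━━━━━━━━━━━━━━┓  
┃ FileEditor                         ┃  
┠────────────────────────────────────┨  
┃█ata processing monitors configurat▲┃  
┃The algorithm manages log entries i█┃  
┃The architecture processes database░┃  
┃Data processing manages thread pool░┃  
┃This module generates memory alloca░┃  
┃                                   ░┃  
┃The architecture maintains incoming░┃  
┃Error handling validates log entrie▼┃  
┗━━━━━━━━━━━━━━━━━━━━━━━━━━━━━━━━━━━━┛  
 ┃                      ┃ts queue it┃   
 ┃                      ┃orms incomi┃   
 ┗━━━━━━━━━━━━━━━━━━━━━━┛emory alloc┃   


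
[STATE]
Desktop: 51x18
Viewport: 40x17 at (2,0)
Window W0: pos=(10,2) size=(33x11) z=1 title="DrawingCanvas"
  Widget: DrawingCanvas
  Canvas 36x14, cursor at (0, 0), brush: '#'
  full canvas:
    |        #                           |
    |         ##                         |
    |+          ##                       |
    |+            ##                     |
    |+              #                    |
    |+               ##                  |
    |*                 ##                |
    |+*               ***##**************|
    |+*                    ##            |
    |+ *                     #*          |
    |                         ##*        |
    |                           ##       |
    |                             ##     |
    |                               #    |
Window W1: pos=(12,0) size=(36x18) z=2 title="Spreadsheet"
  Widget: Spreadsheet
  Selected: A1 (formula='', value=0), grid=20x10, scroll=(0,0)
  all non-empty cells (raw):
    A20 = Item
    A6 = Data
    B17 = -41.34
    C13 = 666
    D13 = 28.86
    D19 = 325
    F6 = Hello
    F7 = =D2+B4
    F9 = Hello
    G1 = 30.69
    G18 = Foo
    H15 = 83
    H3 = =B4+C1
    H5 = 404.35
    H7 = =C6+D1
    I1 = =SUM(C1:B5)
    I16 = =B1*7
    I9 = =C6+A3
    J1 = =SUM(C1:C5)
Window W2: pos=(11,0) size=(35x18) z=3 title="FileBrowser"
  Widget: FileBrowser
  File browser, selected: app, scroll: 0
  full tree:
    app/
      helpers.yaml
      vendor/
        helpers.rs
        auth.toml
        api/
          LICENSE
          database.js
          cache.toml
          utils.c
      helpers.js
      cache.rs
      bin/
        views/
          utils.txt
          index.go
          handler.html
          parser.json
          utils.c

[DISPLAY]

         ┏━━━━━━━━━━━━━━━━━━━━━━━━━━━━━━
         ┃ FileBrowser                  
        ┏┠──────────────────────────────
        ┃┃> [-] app/                    
        ┠┃    helpers.yaml              
        ┃┃    [+] vendor/               
        ┃┃    helpers.js                
        ┃┃    cache.rs                  
        ┃┃    [+] bin/                  
        ┃┃                              
        ┃┃                              
        ┃┃                              
        ┗┃                              
         ┃                              
         ┃                              
         ┃                              
         ┃                              


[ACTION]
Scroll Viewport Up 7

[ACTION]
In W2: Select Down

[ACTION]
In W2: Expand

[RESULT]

         ┏━━━━━━━━━━━━━━━━━━━━━━━━━━━━━━
         ┃ FileBrowser                  
        ┏┠──────────────────────────────
        ┃┃  [-] app/                    
        ┠┃  > helpers.yaml              
        ┃┃    [+] vendor/               
        ┃┃    helpers.js                
        ┃┃    cache.rs                  
        ┃┃    [+] bin/                  
        ┃┃                              
        ┃┃                              
        ┃┃                              
        ┗┃                              
         ┃                              
         ┃                              
         ┃                              
         ┃                              


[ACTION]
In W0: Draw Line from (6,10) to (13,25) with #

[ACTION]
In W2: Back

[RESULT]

         ┏━━━━━━━━━━━━━━━━━━━━━━━━━━━━━━
         ┃ FileBrowser                  
        ┏┠──────────────────────────────
        ┃┃> [+] app/                    
        ┠┃                              
        ┃┃                              
        ┃┃                              
        ┃┃                              
        ┃┃                              
        ┃┃                              
        ┃┃                              
        ┃┃                              
        ┗┃                              
         ┃                              
         ┃                              
         ┃                              
         ┃                              


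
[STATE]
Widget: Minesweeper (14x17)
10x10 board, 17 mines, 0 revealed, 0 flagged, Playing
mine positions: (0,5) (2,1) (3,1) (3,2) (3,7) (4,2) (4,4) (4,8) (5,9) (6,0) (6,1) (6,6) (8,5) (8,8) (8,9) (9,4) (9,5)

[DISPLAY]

■■■■■■■■■■    
■■■■■■■■■■    
■■■■■■■■■■    
■■■■■■■■■■    
■■■■■■■■■■    
■■■■■■■■■■    
■■■■■■■■■■    
■■■■■■■■■■    
■■■■■■■■■■    
■■■■■■■■■■    
              
              
              
              
              
              
              


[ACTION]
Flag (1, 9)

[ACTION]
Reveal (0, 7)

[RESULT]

■■■■■■1       
■■■■■■1       
■■■■■■111     
■■■■■■■■21    
■■■■■■■■■■    
■■■■■■■■■■    
■■■■■■■■■■    
■■■■■■■■■■    
■■■■■■■■■■    
■■■■■■■■■■    
              
              
              
              
              
              
              


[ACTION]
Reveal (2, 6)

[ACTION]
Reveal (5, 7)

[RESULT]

■■■■■■1       
■■■■■■1       
■■■■■■111     
■■■■■■■■21    
■■■■■■■■■■    
■■■■■■■2■■    
■■■■■■■■■■    
■■■■■■■■■■    
■■■■■■■■■■    
■■■■■■■■■■    
              
              
              
              
              
              
              


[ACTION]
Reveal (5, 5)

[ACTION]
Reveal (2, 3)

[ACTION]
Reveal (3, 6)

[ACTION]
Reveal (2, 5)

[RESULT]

    1■1       
111 111       
■■31  111     
■■■3111■21    
■■■■■■■■■■    
■■■■■2■2■■    
■■■■■■■■■■    
■■■■■■■■■■    
■■■■■■■■■■    
■■■■■■■■■■    
              
              
              
              
              
              
              


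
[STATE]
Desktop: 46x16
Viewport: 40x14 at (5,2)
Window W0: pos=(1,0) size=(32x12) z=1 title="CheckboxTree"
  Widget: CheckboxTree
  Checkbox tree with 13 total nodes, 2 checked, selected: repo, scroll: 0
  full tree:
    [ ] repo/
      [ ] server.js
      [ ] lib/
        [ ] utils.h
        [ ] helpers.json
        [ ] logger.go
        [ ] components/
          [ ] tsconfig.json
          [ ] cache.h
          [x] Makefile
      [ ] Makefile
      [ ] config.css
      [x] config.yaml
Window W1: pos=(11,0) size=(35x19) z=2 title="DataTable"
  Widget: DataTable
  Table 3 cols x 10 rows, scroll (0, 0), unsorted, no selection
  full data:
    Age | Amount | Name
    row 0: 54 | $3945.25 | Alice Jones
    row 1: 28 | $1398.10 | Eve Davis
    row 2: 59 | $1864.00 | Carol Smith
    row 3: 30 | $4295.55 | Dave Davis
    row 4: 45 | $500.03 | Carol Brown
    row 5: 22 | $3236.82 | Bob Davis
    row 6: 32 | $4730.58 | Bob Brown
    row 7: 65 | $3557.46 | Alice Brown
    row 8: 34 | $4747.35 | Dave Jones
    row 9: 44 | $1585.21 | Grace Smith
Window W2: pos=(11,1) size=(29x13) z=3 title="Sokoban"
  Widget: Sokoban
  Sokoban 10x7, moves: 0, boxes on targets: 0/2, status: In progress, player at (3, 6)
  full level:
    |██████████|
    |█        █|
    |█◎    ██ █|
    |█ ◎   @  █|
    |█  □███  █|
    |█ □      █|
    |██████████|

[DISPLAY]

──────┃ Sokoban                   ┃─────
] repo┠───────────────────────────┨     
[ ] se┃██████████                 ┃     
[-] li┃█        █                 ┃     
  [ ] ┃█◎    ██ █                 ┃     
  [ ] ┃█ ◎   @  █                 ┃     
  [ ] ┃█  □███  █                 ┃     
  [-] ┃█ □      █                 ┃     
    [ ┃██████████                 ┃     
━━━━━━┃Moves: 0  0/2              ┃     
      ┃                           ┃     
      ┗━━━━━━━━━━━━━━━━━━━━━━━━━━━┛     
      ┃44 │$1585.21│Grace Smith         
      ┃                                 


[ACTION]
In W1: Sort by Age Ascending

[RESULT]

──────┃ Sokoban                   ┃─────
] repo┠───────────────────────────┨     
[ ] se┃██████████                 ┃     
[-] li┃█        █                 ┃     
  [ ] ┃█◎    ██ █                 ┃     
  [ ] ┃█ ◎   @  █                 ┃     
  [ ] ┃█  □███  █                 ┃     
  [-] ┃█ □      █                 ┃     
    [ ┃██████████                 ┃     
━━━━━━┃Moves: 0  0/2              ┃     
      ┃                           ┃     
      ┗━━━━━━━━━━━━━━━━━━━━━━━━━━━┛     
      ┃65 │$3557.46│Alice Brown         
      ┃                                 


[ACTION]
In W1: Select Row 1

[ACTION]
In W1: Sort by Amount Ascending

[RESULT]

──────┃ Sokoban                   ┃─────
] repo┠───────────────────────────┨     
[ ] se┃██████████                 ┃     
[-] li┃█        █                 ┃     
  [ ] ┃█◎    ██ █                 ┃     
  [ ] ┃█ ◎   @  █                 ┃     
  [ ] ┃█  □███  █                 ┃     
  [-] ┃█ □      █                 ┃     
    [ ┃██████████                 ┃     
━━━━━━┃Moves: 0  0/2              ┃     
      ┃                           ┃     
      ┗━━━━━━━━━━━━━━━━━━━━━━━━━━━┛     
      ┃34 │$4747.35│Dave Jones          
      ┃                                 


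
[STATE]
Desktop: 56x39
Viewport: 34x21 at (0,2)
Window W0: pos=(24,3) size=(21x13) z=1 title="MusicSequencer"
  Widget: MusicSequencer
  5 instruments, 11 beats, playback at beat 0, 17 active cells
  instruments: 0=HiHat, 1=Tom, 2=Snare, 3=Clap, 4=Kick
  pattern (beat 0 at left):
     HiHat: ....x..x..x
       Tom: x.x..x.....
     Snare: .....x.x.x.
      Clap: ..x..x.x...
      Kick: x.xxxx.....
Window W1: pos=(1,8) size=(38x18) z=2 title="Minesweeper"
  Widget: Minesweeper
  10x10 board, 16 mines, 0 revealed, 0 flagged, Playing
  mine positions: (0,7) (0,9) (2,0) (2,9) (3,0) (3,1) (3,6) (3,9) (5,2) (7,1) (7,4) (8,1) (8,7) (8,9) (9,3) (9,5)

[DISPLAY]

                                  
                        ┏━━━━━━━━━
                        ┃ MusicSeq
                        ┠─────────
                        ┃      ▼12
                        ┃ HiHat···
 ┏━━━━━━━━━━━━━━━━━━━━━━━━━━━━━━━━
 ┃ Minesweeper                    
 ┠────────────────────────────────
 ┃■■■■■■■■■■                      
 ┃■■■■■■■■■■                      
 ┃■■■■■■■■■■                      
 ┃■■■■■■■■■■                      
 ┃■■■■■■■■■■                      
 ┃■■■■■■■■■■                      
 ┃■■■■■■■■■■                      
 ┃■■■■■■■■■■                      
 ┃■■■■■■■■■■                      
 ┃■■■■■■■■■■                      
 ┃                                
 ┃                                


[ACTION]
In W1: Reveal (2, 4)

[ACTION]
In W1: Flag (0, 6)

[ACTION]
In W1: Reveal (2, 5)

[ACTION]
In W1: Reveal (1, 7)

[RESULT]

                                  
                        ┏━━━━━━━━━
                        ┃ MusicSeq
                        ┠─────────
                        ┃      ▼12
                        ┃ HiHat···
 ┏━━━━━━━━━━━━━━━━━━━━━━━━━━━━━━━━
 ┃ Minesweeper                    
 ┠────────────────────────────────
 ┃      1■■■                      
 ┃11    11■■                      
 ┃■31  11■■■                      
 ┃■■1  1■■■■                      
 ┃■■21 11111                      
 ┃■■■1                            
 ┃■■■211                          
 ┃■■■■■11121                      
 ┃■■■■■■■■■■                      
 ┃■■■■■■■■■■                      
 ┃                                
 ┃                                


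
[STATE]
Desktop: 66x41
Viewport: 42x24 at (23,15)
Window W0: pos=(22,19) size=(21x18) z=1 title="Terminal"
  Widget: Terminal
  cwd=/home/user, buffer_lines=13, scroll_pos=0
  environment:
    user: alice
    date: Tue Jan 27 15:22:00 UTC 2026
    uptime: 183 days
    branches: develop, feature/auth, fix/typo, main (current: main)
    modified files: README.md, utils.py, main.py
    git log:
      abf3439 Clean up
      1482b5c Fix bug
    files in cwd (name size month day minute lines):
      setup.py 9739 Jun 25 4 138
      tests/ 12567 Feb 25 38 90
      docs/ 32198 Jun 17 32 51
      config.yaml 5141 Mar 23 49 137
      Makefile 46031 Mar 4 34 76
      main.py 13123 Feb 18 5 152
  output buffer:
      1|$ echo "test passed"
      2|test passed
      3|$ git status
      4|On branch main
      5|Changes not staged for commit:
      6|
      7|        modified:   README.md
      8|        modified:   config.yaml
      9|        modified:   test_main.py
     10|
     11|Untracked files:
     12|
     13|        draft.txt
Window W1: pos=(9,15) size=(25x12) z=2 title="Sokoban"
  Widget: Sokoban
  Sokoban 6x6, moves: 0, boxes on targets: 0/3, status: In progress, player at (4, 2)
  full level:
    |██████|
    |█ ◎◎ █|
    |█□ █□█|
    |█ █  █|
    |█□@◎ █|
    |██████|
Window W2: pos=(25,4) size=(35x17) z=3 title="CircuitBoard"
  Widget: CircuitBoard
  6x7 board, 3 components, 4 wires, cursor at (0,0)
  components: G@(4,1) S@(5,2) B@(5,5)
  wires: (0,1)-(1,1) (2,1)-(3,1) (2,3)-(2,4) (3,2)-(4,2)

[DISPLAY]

━━┃            │                    ┃     
  ┃4       G   ·                    ┃     
──┃                                 ┃     
  ┃5           S           B        ┃     
  ┃                                 ┃     
  ┗━━━━━━━━━━━━━━━━━━━━━━━━━━━━━━━━━┛     
          ┃────────┨                      
          ┃t passed┃                      
          ┃        ┃                      
          ┃s       ┃                      
          ┃ain     ┃                      
━━━━━━━━━━┛ staged ┃                      
                   ┃                      
        modified:  ┃                      
        modified:  ┃                      
        modified:  ┃                      
                   ┃                      
Untracked files:   ┃                      
                   ┃                      
        draft.txt  ┃                      
$ █                ┃                      
━━━━━━━━━━━━━━━━━━━┛                      
                                          
                                          


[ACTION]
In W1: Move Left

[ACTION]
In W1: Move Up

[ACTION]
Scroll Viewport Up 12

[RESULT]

                                          
  ┏━━━━━━━━━━━━━━━━━━━━━━━━━━━━━━━━━┓     
  ┃ CircuitBoard                    ┃     
  ┠─────────────────────────────────┨     
  ┃   0 1 2 3 4 5                   ┃     
  ┃0  [.]  ·                        ┃     
  ┃        │                        ┃     
  ┃1       ·                        ┃     
  ┃                                 ┃     
  ┃2       ·       · ─ ·            ┃     
  ┃        │                        ┃     
  ┃3       ·   ·                    ┃     
━━┃            │                    ┃     
  ┃4       G   ·                    ┃     
──┃                                 ┃     
  ┃5           S           B        ┃     
  ┃                                 ┃     
  ┗━━━━━━━━━━━━━━━━━━━━━━━━━━━━━━━━━┛     
          ┃────────┨                      
          ┃t passed┃                      
          ┃        ┃                      
          ┃s       ┃                      
          ┃ain     ┃                      
━━━━━━━━━━┛ staged ┃                      
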